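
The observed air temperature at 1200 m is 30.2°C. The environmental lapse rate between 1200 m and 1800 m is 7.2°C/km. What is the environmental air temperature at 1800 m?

Environmental to 1800 m: -7.2 × 0.6 km = -4.32°C, so T = 25.88°C.

25.88°C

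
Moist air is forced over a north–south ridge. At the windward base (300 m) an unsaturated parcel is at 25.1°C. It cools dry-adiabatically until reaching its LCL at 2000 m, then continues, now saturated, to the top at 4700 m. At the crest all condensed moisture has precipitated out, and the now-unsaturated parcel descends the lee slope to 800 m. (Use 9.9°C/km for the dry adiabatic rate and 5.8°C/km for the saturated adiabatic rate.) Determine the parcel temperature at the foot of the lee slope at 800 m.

300 → 2000 m (dry, 9.9°C/km): ΔT = -9.9 × 1.7 = -16.83°C → T = 8.27°C
2000 → 4700 m (saturated, 5.8°C/km): ΔT = -5.8 × 2.7 = -15.66°C → T = -7.39°C
4700 → 800 m (dry descent, 9.9°C/km): ΔT = +9.9 × 3.9 = +38.61°C → T = 31.22°C

31.22°C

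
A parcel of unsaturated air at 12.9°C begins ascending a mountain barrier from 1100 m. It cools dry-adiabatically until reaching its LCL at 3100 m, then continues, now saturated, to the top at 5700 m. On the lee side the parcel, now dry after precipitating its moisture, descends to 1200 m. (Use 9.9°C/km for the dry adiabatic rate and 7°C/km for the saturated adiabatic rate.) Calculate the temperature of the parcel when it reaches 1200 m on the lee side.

19.45°C

1100 → 3100 m (dry, 9.9°C/km): ΔT = -9.9 × 2 = -19.8°C → T = -6.9°C
3100 → 5700 m (saturated, 7°C/km): ΔT = -7 × 2.6 = -18.2°C → T = -25.1°C
5700 → 1200 m (dry descent, 9.9°C/km): ΔT = +9.9 × 4.5 = +44.55°C → T = 19.45°C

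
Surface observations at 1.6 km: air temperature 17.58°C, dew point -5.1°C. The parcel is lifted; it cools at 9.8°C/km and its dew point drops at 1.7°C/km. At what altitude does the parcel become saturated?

4.4 km

T and T_d converge at 9.8 − 1.7 = 8.1°C per km
Height above start = (17.58 − (-5.1)) / 8.1 = 2.8 km
LCL altitude = 1600 m + 2800 m = 4400 m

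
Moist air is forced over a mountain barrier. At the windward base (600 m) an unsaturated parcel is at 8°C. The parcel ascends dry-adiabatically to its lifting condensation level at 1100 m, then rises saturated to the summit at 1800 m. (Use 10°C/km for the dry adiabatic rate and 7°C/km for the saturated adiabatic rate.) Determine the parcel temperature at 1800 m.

-1.9°C

600–1100 m, dry: Δz = 0.5 km ⇒ ΔT = -5°C; T = 3°C
1100–1800 m, saturated: Δz = 0.7 km ⇒ ΔT = -4.9°C; T = -1.9°C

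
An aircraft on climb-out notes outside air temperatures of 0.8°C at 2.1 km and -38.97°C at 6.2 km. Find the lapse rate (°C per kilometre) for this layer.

Γ = −ΔT/Δz = (0.8 − (-38.97)) / (6200 − 2100) m
  = 39.77°C / 4.1 km = 9.7°C/km

9.7°C/km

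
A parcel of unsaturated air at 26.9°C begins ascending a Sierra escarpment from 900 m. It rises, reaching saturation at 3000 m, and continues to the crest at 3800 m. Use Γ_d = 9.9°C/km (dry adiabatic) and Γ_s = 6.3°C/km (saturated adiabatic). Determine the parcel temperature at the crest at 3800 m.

Dry to 3000 m: -9.9 × 2.1 km = -20.79°C, so T = 6.11°C.
Saturated to 3800 m: -6.3 × 0.8 km = -5.04°C, so T = 1.07°C.

1.07°C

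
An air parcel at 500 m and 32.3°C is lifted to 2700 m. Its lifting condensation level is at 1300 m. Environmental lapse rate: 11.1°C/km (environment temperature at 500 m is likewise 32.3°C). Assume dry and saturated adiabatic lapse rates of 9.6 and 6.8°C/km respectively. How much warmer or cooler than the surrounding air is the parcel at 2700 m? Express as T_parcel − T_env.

Parcel:
  500–1300 m, dry: Δz = 0.8 km ⇒ ΔT = -7.68°C; T = 24.62°C
  1300–2700 m, saturated: Δz = 1.4 km ⇒ ΔT = -9.52°C; T = 15.1°C
Environment:
  500–2700 m, environment: Δz = 2.2 km ⇒ ΔT = -24.42°C; T = 7.88°C
T_parcel − T_env = 15.1 − 7.88 = +7.22°C

+7.22°C (parcel warmer than environment)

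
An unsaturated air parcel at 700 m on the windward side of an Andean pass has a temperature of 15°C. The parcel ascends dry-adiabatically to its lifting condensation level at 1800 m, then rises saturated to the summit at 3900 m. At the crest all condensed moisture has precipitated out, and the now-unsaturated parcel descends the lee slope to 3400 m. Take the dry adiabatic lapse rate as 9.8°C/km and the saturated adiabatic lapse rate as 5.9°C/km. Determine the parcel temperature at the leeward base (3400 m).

700–1800 m, dry: Δz = 1.1 km ⇒ ΔT = -10.78°C; T = 4.22°C
1800–3900 m, saturated: Δz = 2.1 km ⇒ ΔT = -12.39°C; T = -8.17°C
3900–3400 m, dry descent: Δz = 0.5 km ⇒ ΔT = +4.9°C; T = -3.27°C

-3.27°C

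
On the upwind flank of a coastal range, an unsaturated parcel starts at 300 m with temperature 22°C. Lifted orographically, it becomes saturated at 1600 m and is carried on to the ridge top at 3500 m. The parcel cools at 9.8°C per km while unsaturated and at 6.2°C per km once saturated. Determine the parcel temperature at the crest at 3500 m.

300–1600 m, dry: Δz = 1.3 km ⇒ ΔT = -12.74°C; T = 9.26°C
1600–3500 m, saturated: Δz = 1.9 km ⇒ ΔT = -11.78°C; T = -2.52°C

-2.52°C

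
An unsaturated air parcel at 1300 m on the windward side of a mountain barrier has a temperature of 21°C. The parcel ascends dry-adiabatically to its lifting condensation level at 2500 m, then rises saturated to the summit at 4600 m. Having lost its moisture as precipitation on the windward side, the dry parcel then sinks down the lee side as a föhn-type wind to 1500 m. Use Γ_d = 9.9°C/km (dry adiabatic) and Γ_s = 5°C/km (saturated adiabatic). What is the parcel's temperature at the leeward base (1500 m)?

29.31°C

1300–2500 m, dry: Δz = 1.2 km ⇒ ΔT = -11.88°C; T = 9.12°C
2500–4600 m, saturated: Δz = 2.1 km ⇒ ΔT = -10.5°C; T = -1.38°C
4600–1500 m, dry descent: Δz = 3.1 km ⇒ ΔT = +30.69°C; T = 29.31°C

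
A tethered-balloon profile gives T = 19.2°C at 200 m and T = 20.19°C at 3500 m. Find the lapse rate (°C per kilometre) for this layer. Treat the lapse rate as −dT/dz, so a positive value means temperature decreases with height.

-0.3°C/km

Γ = −ΔT/Δz = (19.2 − 20.19) / (3500 − 200) m
  = -0.99°C / 3.3 km = -0.3°C/km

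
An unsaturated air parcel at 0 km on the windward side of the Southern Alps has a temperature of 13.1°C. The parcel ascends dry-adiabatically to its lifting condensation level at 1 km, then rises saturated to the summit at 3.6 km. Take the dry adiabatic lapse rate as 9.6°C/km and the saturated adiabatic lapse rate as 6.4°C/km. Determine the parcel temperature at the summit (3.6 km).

-13.14°C

From 0 m to 1000 m (dry): cools by 9.6 × 1 = 9.6°C, giving 3.5°C.
From 1000 m to 3600 m (saturated): cools by 6.4 × 2.6 = 16.64°C, giving -13.14°C.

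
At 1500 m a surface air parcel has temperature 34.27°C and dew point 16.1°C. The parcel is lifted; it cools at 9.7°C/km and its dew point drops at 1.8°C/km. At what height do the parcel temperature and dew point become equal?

3800 m

T and T_d converge at 9.7 − 1.8 = 7.9°C per km
Height above start = (34.27 − 16.1) / 7.9 = 2.3 km
LCL altitude = 1500 m + 2300 m = 3800 m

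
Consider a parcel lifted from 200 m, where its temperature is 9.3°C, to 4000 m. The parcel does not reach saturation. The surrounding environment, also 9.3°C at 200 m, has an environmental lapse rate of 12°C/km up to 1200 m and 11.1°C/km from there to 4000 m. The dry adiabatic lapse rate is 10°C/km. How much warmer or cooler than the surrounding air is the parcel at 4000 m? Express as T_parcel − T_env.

+5.08°C (parcel warmer than environment)

Parcel:
  200 → 4000 m (dry, 10°C/km): ΔT = -10 × 3.8 = -38°C → T = -28.7°C
Environment:
  200 → 1200 m (environment, lower layer, 12°C/km): ΔT = -12 × 1 = -12°C → T = -2.7°C
  1200 → 4000 m (environment, upper layer, 11.1°C/km): ΔT = -11.1 × 2.8 = -31.08°C → T = -33.78°C
T_parcel − T_env = -28.7 − (-33.78) = +5.08°C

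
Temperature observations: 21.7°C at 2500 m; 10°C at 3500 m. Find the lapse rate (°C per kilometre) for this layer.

Γ = −ΔT/Δz = (21.7 − 10) / (3500 − 2500) m
  = 11.7°C / 1 km = 11.7°C/km

11.7°C/km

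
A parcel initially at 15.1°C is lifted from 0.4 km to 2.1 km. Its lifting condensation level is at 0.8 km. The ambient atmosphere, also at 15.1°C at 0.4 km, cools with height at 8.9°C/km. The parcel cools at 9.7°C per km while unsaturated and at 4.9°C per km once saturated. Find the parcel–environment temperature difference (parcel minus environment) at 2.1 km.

Parcel:
  400 → 800 m (dry, 9.7°C/km): ΔT = -9.7 × 0.4 = -3.88°C → T = 11.22°C
  800 → 2100 m (saturated, 4.9°C/km): ΔT = -4.9 × 1.3 = -6.37°C → T = 4.85°C
Environment:
  400 → 2100 m (environment, 8.9°C/km): ΔT = -8.9 × 1.7 = -15.13°C → T = -0.03°C
T_parcel − T_env = 4.85 − (-0.03) = +4.88°C

+4.88°C (parcel warmer than environment)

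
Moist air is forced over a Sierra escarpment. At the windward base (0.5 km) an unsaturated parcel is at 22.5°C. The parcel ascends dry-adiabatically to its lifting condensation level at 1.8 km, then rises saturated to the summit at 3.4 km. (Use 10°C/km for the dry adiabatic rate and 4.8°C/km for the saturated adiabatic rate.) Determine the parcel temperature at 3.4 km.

500–1800 m, dry: Δz = 1.3 km ⇒ ΔT = -13°C; T = 9.5°C
1800–3400 m, saturated: Δz = 1.6 km ⇒ ΔT = -7.68°C; T = 1.82°C

1.82°C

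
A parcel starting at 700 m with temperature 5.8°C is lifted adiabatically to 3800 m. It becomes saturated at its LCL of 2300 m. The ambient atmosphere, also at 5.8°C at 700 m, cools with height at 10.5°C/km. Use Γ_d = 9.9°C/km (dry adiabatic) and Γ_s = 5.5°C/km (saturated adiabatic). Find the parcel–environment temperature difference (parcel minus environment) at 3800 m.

+8.46°C (parcel warmer than environment)

Parcel:
  700–2300 m, dry: Δz = 1.6 km ⇒ ΔT = -15.84°C; T = -10.04°C
  2300–3800 m, saturated: Δz = 1.5 km ⇒ ΔT = -8.25°C; T = -18.29°C
Environment:
  700–3800 m, environment: Δz = 3.1 km ⇒ ΔT = -32.55°C; T = -26.75°C
T_parcel − T_env = -18.29 − (-26.75) = +8.46°C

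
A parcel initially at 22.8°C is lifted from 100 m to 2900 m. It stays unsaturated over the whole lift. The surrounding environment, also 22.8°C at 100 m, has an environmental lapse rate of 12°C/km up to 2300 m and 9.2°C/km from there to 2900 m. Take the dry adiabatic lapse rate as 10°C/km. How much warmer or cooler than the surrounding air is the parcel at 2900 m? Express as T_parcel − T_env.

+3.92°C (parcel warmer than environment)

Parcel:
  100 → 2900 m (dry, 10°C/km): ΔT = -10 × 2.8 = -28°C → T = -5.2°C
Environment:
  100 → 2300 m (environment, lower layer, 12°C/km): ΔT = -12 × 2.2 = -26.4°C → T = -3.6°C
  2300 → 2900 m (environment, upper layer, 9.2°C/km): ΔT = -9.2 × 0.6 = -5.52°C → T = -9.12°C
T_parcel − T_env = -5.2 − (-9.12) = +3.92°C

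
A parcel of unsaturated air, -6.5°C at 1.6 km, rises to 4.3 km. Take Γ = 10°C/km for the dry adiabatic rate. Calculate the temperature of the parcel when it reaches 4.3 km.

From 1600 m to 4300 m (dry adiabatic): cools by 10 × 2.7 = 27°C, giving -33.5°C.

-33.5°C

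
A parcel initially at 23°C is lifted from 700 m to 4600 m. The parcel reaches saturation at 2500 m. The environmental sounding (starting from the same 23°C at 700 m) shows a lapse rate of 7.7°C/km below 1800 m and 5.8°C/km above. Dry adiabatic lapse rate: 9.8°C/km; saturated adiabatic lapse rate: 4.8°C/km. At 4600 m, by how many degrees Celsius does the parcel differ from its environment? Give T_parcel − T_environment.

Parcel:
  Dry to 2500 m: -9.8 × 1.8 km = -17.64°C, so T = 5.36°C.
  Saturated to 4600 m: -4.8 × 2.1 km = -10.08°C, so T = -4.72°C.
Environment:
  Environment, lower layer to 1800 m: -7.7 × 1.1 km = -8.47°C, so T = 14.53°C.
  Environment, upper layer to 4600 m: -5.8 × 2.8 km = -16.24°C, so T = -1.71°C.
T_parcel − T_env = -4.72 − (-1.71) = -3.01°C

-3.01°C (parcel cooler than environment)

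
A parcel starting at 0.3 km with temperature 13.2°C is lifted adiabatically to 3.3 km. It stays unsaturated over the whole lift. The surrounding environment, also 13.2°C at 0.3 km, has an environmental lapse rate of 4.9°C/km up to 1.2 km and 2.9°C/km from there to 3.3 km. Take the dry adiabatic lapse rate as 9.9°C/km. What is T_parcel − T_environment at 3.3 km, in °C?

-19.2°C (parcel cooler than environment)

Parcel:
  300–3300 m, dry: Δz = 3 km ⇒ ΔT = -29.7°C; T = -16.5°C
Environment:
  300–1200 m, environment, lower layer: Δz = 0.9 km ⇒ ΔT = -4.41°C; T = 8.79°C
  1200–3300 m, environment, upper layer: Δz = 2.1 km ⇒ ΔT = -6.09°C; T = 2.7°C
T_parcel − T_env = -16.5 − 2.7 = -19.2°C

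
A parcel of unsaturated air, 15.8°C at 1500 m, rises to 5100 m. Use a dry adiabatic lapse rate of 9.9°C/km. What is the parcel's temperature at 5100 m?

From 1500 m to 5100 m (dry adiabatic): cools by 9.9 × 3.6 = 35.64°C, giving -19.84°C.

-19.84°C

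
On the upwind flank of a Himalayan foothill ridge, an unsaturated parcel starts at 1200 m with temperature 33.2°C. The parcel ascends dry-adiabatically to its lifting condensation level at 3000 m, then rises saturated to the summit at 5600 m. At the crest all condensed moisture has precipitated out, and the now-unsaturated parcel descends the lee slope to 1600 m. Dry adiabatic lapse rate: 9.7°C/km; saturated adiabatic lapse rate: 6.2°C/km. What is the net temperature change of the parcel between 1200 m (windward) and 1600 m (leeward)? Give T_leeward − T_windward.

From 1200 m to 3000 m (dry): cools by 9.7 × 1.8 = 17.46°C, giving 15.74°C.
From 3000 m to 5600 m (saturated): cools by 6.2 × 2.6 = 16.12°C, giving -0.38°C.
From 5600 m to 1600 m (dry descent): warms by 9.7 × 4 = 38.8°C, giving 38.42°C.
Net change vs windward start: 38.42 − 33.2 = +5.22°C

+5.22°C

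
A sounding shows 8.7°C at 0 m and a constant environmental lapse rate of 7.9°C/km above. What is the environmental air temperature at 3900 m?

-22.11°C

From 0 m to 3900 m (environmental): cools by 7.9 × 3.9 = 30.81°C, giving -22.11°C.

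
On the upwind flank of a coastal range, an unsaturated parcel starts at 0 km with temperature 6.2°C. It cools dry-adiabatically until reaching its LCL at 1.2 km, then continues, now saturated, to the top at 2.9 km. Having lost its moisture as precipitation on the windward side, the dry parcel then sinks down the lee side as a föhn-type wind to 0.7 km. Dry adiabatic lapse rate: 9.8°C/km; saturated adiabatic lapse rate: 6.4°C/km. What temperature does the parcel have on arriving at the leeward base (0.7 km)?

Dry to 1200 m: -9.8 × 1.2 km = -11.76°C, so T = -5.56°C.
Saturated to 2900 m: -6.4 × 1.7 km = -10.88°C, so T = -16.44°C.
Dry descent to 700 m: +9.8 × 2.2 km = +21.56°C, so T = 5.12°C.

5.12°C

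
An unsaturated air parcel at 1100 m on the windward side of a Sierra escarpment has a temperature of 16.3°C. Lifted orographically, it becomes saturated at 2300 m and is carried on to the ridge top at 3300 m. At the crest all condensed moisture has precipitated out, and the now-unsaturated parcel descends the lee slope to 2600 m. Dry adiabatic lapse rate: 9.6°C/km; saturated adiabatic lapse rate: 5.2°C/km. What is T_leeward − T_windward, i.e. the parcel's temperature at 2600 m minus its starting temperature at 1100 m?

-10°C

1100 → 2300 m (dry, 9.6°C/km): ΔT = -9.6 × 1.2 = -11.52°C → T = 4.78°C
2300 → 3300 m (saturated, 5.2°C/km): ΔT = -5.2 × 1 = -5.2°C → T = -0.42°C
3300 → 2600 m (dry descent, 9.6°C/km): ΔT = +9.6 × 0.7 = +6.72°C → T = 6.3°C
Net change vs windward start: 6.3 − 16.3 = -10°C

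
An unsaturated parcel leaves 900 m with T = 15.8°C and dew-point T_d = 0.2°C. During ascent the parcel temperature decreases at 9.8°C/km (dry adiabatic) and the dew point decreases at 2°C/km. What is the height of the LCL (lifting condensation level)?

T and T_d converge at 9.8 − 2 = 7.8°C per km
Height above start = (15.8 − 0.2) / 7.8 = 2 km
LCL altitude = 900 m + 2000 m = 2900 m

2900 m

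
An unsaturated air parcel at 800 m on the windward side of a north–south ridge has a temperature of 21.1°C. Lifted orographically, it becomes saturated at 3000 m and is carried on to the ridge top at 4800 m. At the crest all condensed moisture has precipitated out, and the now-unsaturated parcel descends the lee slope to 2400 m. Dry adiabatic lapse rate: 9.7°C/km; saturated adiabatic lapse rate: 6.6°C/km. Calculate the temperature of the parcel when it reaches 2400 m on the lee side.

11.16°C

Dry to 3000 m: -9.7 × 2.2 km = -21.34°C, so T = -0.24°C.
Saturated to 4800 m: -6.6 × 1.8 km = -11.88°C, so T = -12.12°C.
Dry descent to 2400 m: +9.7 × 2.4 km = +23.28°C, so T = 11.16°C.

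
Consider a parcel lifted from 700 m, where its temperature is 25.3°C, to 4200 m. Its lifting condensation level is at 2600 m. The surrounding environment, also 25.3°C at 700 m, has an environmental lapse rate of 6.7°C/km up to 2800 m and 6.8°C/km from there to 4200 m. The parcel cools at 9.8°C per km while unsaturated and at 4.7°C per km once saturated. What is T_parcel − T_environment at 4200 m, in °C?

-2.55°C (parcel cooler than environment)

Parcel:
  Dry to 2600 m: -9.8 × 1.9 km = -18.62°C, so T = 6.68°C.
  Saturated to 4200 m: -4.7 × 1.6 km = -7.52°C, so T = -0.84°C.
Environment:
  Environment, lower layer to 2800 m: -6.7 × 2.1 km = -14.07°C, so T = 11.23°C.
  Environment, upper layer to 4200 m: -6.8 × 1.4 km = -9.52°C, so T = 1.71°C.
T_parcel − T_env = -0.84 − 1.71 = -2.55°C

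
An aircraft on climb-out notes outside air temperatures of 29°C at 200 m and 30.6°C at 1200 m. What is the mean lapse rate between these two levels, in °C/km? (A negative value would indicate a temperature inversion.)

Γ = −ΔT/Δz = (29 − 30.6) / (1200 − 200) m
  = -1.6°C / 1 km = -1.6°C/km

-1.6°C/km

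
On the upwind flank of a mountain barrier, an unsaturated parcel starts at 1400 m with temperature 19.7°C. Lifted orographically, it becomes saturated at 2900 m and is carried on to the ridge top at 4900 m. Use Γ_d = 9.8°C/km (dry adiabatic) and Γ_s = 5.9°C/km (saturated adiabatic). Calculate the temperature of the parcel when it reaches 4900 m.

-6.8°C

From 1400 m to 2900 m (dry): cools by 9.8 × 1.5 = 14.7°C, giving 5°C.
From 2900 m to 4900 m (saturated): cools by 5.9 × 2 = 11.8°C, giving -6.8°C.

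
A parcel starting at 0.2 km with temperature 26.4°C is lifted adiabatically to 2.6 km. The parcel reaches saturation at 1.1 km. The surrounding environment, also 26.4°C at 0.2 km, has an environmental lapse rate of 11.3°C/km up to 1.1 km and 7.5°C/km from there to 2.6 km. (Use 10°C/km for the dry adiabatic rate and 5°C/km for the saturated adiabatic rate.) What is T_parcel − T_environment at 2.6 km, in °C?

+4.92°C (parcel warmer than environment)

Parcel:
  200 → 1100 m (dry, 10°C/km): ΔT = -10 × 0.9 = -9°C → T = 17.4°C
  1100 → 2600 m (saturated, 5°C/km): ΔT = -5 × 1.5 = -7.5°C → T = 9.9°C
Environment:
  200 → 1100 m (environment, lower layer, 11.3°C/km): ΔT = -11.3 × 0.9 = -10.17°C → T = 16.23°C
  1100 → 2600 m (environment, upper layer, 7.5°C/km): ΔT = -7.5 × 1.5 = -11.25°C → T = 4.98°C
T_parcel − T_env = 9.9 − 4.98 = +4.92°C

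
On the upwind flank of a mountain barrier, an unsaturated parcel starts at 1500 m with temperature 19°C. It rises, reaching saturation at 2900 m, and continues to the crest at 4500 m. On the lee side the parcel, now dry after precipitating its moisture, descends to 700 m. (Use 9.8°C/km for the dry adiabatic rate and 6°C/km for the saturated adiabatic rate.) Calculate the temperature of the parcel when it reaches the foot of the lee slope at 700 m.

1500–2900 m, dry: Δz = 1.4 km ⇒ ΔT = -13.72°C; T = 5.28°C
2900–4500 m, saturated: Δz = 1.6 km ⇒ ΔT = -9.6°C; T = -4.32°C
4500–700 m, dry descent: Δz = 3.8 km ⇒ ΔT = +37.24°C; T = 32.92°C

32.92°C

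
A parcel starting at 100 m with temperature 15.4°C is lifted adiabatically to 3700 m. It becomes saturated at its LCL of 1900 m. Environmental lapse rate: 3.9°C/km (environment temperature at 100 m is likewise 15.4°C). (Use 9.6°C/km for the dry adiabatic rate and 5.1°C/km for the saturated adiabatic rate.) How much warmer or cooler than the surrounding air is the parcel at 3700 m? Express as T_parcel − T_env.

Parcel:
  From 100 m to 1900 m (dry): cools by 9.6 × 1.8 = 17.28°C, giving -1.88°C.
  From 1900 m to 3700 m (saturated): cools by 5.1 × 1.8 = 9.18°C, giving -11.06°C.
Environment:
  From 100 m to 3700 m (environment): cools by 3.9 × 3.6 = 14.04°C, giving 1.36°C.
T_parcel − T_env = -11.06 − 1.36 = -12.42°C

-12.42°C (parcel cooler than environment)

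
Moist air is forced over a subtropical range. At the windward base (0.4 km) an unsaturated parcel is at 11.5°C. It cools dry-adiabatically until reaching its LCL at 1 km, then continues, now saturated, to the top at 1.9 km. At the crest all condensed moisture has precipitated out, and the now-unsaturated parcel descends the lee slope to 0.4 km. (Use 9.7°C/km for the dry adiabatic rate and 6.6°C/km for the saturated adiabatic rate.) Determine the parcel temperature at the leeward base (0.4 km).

14.29°C

Dry to 1000 m: -9.7 × 0.6 km = -5.82°C, so T = 5.68°C.
Saturated to 1900 m: -6.6 × 0.9 km = -5.94°C, so T = -0.26°C.
Dry descent to 400 m: +9.7 × 1.5 km = +14.55°C, so T = 14.29°C.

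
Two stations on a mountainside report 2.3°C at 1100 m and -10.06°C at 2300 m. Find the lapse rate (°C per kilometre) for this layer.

10.3°C/km

Γ = −ΔT/Δz = (2.3 − (-10.06)) / (2300 − 1100) m
  = 12.36°C / 1.2 km = 10.3°C/km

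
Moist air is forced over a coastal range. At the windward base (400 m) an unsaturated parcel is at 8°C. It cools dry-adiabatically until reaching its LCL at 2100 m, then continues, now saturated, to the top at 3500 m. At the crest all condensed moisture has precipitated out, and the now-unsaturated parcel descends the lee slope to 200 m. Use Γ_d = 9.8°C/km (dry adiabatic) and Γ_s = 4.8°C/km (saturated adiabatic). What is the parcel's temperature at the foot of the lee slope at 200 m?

16.96°C

400 → 2100 m (dry, 9.8°C/km): ΔT = -9.8 × 1.7 = -16.66°C → T = -8.66°C
2100 → 3500 m (saturated, 4.8°C/km): ΔT = -4.8 × 1.4 = -6.72°C → T = -15.38°C
3500 → 200 m (dry descent, 9.8°C/km): ΔT = +9.8 × 3.3 = +32.34°C → T = 16.96°C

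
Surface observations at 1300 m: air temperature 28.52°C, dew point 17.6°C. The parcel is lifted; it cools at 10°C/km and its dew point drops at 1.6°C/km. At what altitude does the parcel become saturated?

2600 m

T and T_d converge at 10 − 1.6 = 8.4°C per km
Height above start = (28.52 − 17.6) / 8.4 = 1.3 km
LCL altitude = 1300 m + 1300 m = 2600 m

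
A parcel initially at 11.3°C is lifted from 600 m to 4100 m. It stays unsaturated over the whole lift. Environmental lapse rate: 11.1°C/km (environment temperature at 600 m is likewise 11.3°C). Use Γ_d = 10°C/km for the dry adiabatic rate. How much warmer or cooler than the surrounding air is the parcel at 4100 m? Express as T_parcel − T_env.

Parcel:
  From 600 m to 4100 m (dry): cools by 10 × 3.5 = 35°C, giving -23.7°C.
Environment:
  From 600 m to 4100 m (environment): cools by 11.1 × 3.5 = 38.85°C, giving -27.55°C.
T_parcel − T_env = -23.7 − (-27.55) = +3.85°C

+3.85°C (parcel warmer than environment)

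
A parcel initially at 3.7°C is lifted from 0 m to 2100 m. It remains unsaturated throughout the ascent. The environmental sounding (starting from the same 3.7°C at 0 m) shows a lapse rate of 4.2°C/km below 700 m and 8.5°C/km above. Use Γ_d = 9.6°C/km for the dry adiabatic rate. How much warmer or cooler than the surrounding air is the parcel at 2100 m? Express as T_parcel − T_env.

Parcel:
  From 0 m to 2100 m (dry): cools by 9.6 × 2.1 = 20.16°C, giving -16.46°C.
Environment:
  From 0 m to 700 m (environment, lower layer): cools by 4.2 × 0.7 = 2.94°C, giving 0.76°C.
  From 700 m to 2100 m (environment, upper layer): cools by 8.5 × 1.4 = 11.9°C, giving -11.14°C.
T_parcel − T_env = -16.46 − (-11.14) = -5.32°C

-5.32°C (parcel cooler than environment)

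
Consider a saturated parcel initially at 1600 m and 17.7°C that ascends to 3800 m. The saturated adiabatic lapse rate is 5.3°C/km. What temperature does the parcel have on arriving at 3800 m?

6.04°C

1600 → 3800 m (saturated adiabatic, 5.3°C/km): ΔT = -5.3 × 2.2 = -11.66°C → T = 6.04°C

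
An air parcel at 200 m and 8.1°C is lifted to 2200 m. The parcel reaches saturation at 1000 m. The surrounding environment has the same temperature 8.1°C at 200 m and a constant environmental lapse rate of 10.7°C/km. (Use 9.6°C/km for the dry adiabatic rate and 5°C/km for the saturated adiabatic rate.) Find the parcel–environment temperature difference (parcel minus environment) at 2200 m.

Parcel:
  200 → 1000 m (dry, 9.6°C/km): ΔT = -9.6 × 0.8 = -7.68°C → T = 0.42°C
  1000 → 2200 m (saturated, 5°C/km): ΔT = -5 × 1.2 = -6°C → T = -5.58°C
Environment:
  200 → 2200 m (environment, 10.7°C/km): ΔT = -10.7 × 2 = -21.4°C → T = -13.3°C
T_parcel − T_env = -5.58 − (-13.3) = +7.72°C

+7.72°C (parcel warmer than environment)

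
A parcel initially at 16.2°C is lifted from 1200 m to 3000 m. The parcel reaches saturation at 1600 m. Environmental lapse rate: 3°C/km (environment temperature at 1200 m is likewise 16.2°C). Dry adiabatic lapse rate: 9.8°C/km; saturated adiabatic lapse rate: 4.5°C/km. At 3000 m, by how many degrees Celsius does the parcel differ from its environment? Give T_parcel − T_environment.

-4.82°C (parcel cooler than environment)

Parcel:
  From 1200 m to 1600 m (dry): cools by 9.8 × 0.4 = 3.92°C, giving 12.28°C.
  From 1600 m to 3000 m (saturated): cools by 4.5 × 1.4 = 6.3°C, giving 5.98°C.
Environment:
  From 1200 m to 3000 m (environment): cools by 3 × 1.8 = 5.4°C, giving 10.8°C.
T_parcel − T_env = 5.98 − 10.8 = -4.82°C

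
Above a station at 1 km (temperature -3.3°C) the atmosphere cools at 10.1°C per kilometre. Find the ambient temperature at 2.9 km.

From 1000 m to 2900 m (environmental): cools by 10.1 × 1.9 = 19.19°C, giving -22.49°C.

-22.49°C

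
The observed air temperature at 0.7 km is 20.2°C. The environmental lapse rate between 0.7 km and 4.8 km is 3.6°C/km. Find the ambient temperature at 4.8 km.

From 700 m to 4800 m (environmental): cools by 3.6 × 4.1 = 14.76°C, giving 5.44°C.

5.44°C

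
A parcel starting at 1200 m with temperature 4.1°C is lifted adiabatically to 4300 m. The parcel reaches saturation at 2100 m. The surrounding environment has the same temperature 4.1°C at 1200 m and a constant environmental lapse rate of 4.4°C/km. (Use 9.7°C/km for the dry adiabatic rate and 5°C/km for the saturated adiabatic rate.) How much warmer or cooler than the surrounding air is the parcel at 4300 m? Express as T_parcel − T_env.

-6.09°C (parcel cooler than environment)

Parcel:
  1200 → 2100 m (dry, 9.7°C/km): ΔT = -9.7 × 0.9 = -8.73°C → T = -4.63°C
  2100 → 4300 m (saturated, 5°C/km): ΔT = -5 × 2.2 = -11°C → T = -15.63°C
Environment:
  1200 → 4300 m (environment, 4.4°C/km): ΔT = -4.4 × 3.1 = -13.64°C → T = -9.54°C
T_parcel − T_env = -15.63 − (-9.54) = -6.09°C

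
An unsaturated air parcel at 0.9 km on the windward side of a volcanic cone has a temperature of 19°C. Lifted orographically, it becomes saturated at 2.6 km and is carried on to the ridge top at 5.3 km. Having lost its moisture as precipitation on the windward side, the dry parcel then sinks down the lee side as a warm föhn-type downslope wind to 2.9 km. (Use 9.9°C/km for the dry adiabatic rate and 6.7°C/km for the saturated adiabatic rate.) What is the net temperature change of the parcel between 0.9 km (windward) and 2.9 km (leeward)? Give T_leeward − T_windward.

From 900 m to 2600 m (dry): cools by 9.9 × 1.7 = 16.83°C, giving 2.17°C.
From 2600 m to 5300 m (saturated): cools by 6.7 × 2.7 = 18.09°C, giving -15.92°C.
From 5300 m to 2900 m (dry descent): warms by 9.9 × 2.4 = 23.76°C, giving 7.84°C.
Net change vs windward start: 7.84 − 19 = -11.16°C

-11.16°C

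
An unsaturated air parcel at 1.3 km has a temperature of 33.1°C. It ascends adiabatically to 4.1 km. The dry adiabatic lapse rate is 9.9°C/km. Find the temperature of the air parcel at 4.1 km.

From 1300 m to 4100 m (dry adiabatic): cools by 9.9 × 2.8 = 27.72°C, giving 5.38°C.

5.38°C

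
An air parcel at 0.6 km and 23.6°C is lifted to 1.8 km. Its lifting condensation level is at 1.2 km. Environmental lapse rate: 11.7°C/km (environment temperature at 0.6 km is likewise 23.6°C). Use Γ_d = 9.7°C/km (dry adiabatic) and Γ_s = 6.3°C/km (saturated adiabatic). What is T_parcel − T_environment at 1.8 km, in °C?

Parcel:
  600 → 1200 m (dry, 9.7°C/km): ΔT = -9.7 × 0.6 = -5.82°C → T = 17.78°C
  1200 → 1800 m (saturated, 6.3°C/km): ΔT = -6.3 × 0.6 = -3.78°C → T = 14°C
Environment:
  600 → 1800 m (environment, 11.7°C/km): ΔT = -11.7 × 1.2 = -14.04°C → T = 9.56°C
T_parcel − T_env = 14 − 9.56 = +4.44°C

+4.44°C (parcel warmer than environment)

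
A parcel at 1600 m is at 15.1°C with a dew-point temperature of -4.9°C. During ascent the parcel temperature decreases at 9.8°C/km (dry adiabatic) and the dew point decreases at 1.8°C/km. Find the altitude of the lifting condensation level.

4100 m

T and T_d converge at 9.8 − 1.8 = 8°C per km
Height above start = (15.1 − (-4.9)) / 8 = 2.5 km
LCL altitude = 1600 m + 2500 m = 4100 m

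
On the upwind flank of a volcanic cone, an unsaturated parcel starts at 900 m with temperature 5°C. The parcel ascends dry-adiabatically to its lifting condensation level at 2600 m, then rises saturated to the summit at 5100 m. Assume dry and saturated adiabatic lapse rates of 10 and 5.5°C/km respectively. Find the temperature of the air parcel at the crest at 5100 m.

900–2600 m, dry: Δz = 1.7 km ⇒ ΔT = -17°C; T = -12°C
2600–5100 m, saturated: Δz = 2.5 km ⇒ ΔT = -13.75°C; T = -25.75°C

-25.75°C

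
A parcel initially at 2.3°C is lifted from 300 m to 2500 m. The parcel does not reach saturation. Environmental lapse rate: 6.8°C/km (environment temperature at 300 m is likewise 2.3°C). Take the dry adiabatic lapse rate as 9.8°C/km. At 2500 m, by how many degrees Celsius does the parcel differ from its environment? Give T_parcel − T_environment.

Parcel:
  300 → 2500 m (dry, 9.8°C/km): ΔT = -9.8 × 2.2 = -21.56°C → T = -19.26°C
Environment:
  300 → 2500 m (environment, 6.8°C/km): ΔT = -6.8 × 2.2 = -14.96°C → T = -12.66°C
T_parcel − T_env = -19.26 − (-12.66) = -6.6°C

-6.6°C (parcel cooler than environment)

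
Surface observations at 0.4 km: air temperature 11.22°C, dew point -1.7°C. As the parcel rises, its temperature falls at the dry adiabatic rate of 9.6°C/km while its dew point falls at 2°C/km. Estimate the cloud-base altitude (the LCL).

T and T_d converge at 9.6 − 2 = 7.6°C per km
Height above start = (11.22 − (-1.7)) / 7.6 = 1.7 km
LCL altitude = 400 m + 1700 m = 2100 m

2.1 km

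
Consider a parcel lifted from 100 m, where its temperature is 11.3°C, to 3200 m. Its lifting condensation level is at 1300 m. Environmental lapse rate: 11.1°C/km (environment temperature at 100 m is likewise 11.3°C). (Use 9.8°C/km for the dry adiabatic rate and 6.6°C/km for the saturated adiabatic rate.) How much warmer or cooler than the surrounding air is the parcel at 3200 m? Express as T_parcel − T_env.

+10.11°C (parcel warmer than environment)

Parcel:
  Dry to 1300 m: -9.8 × 1.2 km = -11.76°C, so T = -0.46°C.
  Saturated to 3200 m: -6.6 × 1.9 km = -12.54°C, so T = -13°C.
Environment:
  Environment to 3200 m: -11.1 × 3.1 km = -34.41°C, so T = -23.11°C.
T_parcel − T_env = -13 − (-23.11) = +10.11°C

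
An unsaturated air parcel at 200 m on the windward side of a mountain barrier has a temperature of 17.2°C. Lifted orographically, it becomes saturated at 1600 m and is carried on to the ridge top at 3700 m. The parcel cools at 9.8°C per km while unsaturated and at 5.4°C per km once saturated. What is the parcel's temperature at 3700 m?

Dry to 1600 m: -9.8 × 1.4 km = -13.72°C, so T = 3.48°C.
Saturated to 3700 m: -5.4 × 2.1 km = -11.34°C, so T = -7.86°C.

-7.86°C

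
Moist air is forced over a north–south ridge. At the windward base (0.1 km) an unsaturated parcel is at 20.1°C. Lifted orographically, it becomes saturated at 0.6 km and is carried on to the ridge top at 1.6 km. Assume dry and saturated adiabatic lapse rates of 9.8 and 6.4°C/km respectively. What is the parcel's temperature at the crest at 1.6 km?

From 100 m to 600 m (dry): cools by 9.8 × 0.5 = 4.9°C, giving 15.2°C.
From 600 m to 1600 m (saturated): cools by 6.4 × 1 = 6.4°C, giving 8.8°C.

8.8°C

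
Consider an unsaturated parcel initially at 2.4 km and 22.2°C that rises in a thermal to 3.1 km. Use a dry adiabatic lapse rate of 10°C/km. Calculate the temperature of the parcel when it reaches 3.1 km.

From 2400 m to 3100 m (dry adiabatic): cools by 10 × 0.7 = 7°C, giving 15.2°C.

15.2°C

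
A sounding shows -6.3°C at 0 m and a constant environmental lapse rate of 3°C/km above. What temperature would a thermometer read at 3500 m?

-16.8°C

Environmental to 3500 m: -3 × 3.5 km = -10.5°C, so T = -16.8°C.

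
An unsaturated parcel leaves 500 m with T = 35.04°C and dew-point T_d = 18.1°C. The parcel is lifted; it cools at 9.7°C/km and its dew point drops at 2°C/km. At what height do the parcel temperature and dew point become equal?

T and T_d converge at 9.7 − 2 = 7.7°C per km
Height above start = (35.04 − 18.1) / 7.7 = 2.2 km
LCL altitude = 500 m + 2200 m = 2700 m

2700 m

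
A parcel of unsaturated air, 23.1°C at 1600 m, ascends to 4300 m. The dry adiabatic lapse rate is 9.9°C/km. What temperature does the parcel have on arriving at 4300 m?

-3.63°C

Dry adiabatic to 4300 m: -9.9 × 2.7 km = -26.73°C, so T = -3.63°C.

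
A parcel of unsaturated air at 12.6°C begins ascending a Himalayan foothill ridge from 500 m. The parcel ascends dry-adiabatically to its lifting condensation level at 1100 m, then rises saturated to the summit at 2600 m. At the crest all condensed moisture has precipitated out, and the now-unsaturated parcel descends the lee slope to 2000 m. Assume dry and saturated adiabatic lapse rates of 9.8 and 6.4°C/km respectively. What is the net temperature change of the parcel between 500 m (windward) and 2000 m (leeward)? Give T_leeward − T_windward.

From 500 m to 1100 m (dry): cools by 9.8 × 0.6 = 5.88°C, giving 6.72°C.
From 1100 m to 2600 m (saturated): cools by 6.4 × 1.5 = 9.6°C, giving -2.88°C.
From 2600 m to 2000 m (dry descent): warms by 9.8 × 0.6 = 5.88°C, giving 3°C.
Net change vs windward start: 3 − 12.6 = -9.6°C

-9.6°C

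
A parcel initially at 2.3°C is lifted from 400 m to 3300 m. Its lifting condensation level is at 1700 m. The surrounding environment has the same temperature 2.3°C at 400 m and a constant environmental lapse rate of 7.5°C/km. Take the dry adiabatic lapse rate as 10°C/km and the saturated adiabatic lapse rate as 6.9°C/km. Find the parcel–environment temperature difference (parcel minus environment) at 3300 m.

Parcel:
  400 → 1700 m (dry, 10°C/km): ΔT = -10 × 1.3 = -13°C → T = -10.7°C
  1700 → 3300 m (saturated, 6.9°C/km): ΔT = -6.9 × 1.6 = -11.04°C → T = -21.74°C
Environment:
  400 → 3300 m (environment, 7.5°C/km): ΔT = -7.5 × 2.9 = -21.75°C → T = -19.45°C
T_parcel − T_env = -21.74 − (-19.45) = -2.29°C

-2.29°C (parcel cooler than environment)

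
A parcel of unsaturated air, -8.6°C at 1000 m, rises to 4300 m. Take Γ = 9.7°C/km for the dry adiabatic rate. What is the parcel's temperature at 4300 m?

1000–4300 m, dry adiabatic: Δz = 3.3 km ⇒ ΔT = -32.01°C; T = -40.61°C

-40.61°C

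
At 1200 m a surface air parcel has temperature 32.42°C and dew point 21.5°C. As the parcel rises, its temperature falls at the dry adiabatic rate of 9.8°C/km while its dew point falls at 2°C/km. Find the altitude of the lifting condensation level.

T and T_d converge at 9.8 − 2 = 7.8°C per km
Height above start = (32.42 − 21.5) / 7.8 = 1.4 km
LCL altitude = 1200 m + 1400 m = 2600 m

2600 m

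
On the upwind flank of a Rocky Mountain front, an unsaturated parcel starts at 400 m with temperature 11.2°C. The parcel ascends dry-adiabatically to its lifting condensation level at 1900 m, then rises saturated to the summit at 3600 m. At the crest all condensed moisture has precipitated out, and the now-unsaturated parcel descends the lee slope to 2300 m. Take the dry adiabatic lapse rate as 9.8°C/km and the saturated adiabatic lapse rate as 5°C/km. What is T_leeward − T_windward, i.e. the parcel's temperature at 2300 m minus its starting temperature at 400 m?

400–1900 m, dry: Δz = 1.5 km ⇒ ΔT = -14.7°C; T = -3.5°C
1900–3600 m, saturated: Δz = 1.7 km ⇒ ΔT = -8.5°C; T = -12°C
3600–2300 m, dry descent: Δz = 1.3 km ⇒ ΔT = +12.74°C; T = 0.74°C
Net change vs windward start: 0.74 − 11.2 = -10.46°C

-10.46°C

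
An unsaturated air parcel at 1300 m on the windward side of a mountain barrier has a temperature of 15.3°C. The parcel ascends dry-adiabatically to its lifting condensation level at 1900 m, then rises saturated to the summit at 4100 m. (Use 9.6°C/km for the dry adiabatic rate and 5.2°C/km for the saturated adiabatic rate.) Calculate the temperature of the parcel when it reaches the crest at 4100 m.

1300–1900 m, dry: Δz = 0.6 km ⇒ ΔT = -5.76°C; T = 9.54°C
1900–4100 m, saturated: Δz = 2.2 km ⇒ ΔT = -11.44°C; T = -1.9°C

-1.9°C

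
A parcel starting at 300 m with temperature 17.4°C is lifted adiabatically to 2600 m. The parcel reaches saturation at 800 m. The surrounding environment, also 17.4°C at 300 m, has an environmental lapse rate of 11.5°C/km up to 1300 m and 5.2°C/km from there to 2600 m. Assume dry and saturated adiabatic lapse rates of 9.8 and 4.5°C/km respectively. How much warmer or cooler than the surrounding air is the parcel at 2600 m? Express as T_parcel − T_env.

+5.26°C (parcel warmer than environment)

Parcel:
  From 300 m to 800 m (dry): cools by 9.8 × 0.5 = 4.9°C, giving 12.5°C.
  From 800 m to 2600 m (saturated): cools by 4.5 × 1.8 = 8.1°C, giving 4.4°C.
Environment:
  From 300 m to 1300 m (environment, lower layer): cools by 11.5 × 1 = 11.5°C, giving 5.9°C.
  From 1300 m to 2600 m (environment, upper layer): cools by 5.2 × 1.3 = 6.76°C, giving -0.86°C.
T_parcel − T_env = 4.4 − (-0.86) = +5.26°C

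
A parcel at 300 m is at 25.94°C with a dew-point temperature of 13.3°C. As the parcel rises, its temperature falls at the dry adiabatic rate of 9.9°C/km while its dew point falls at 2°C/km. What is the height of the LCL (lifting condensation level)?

1900 m

T and T_d converge at 9.9 − 2 = 7.9°C per km
Height above start = (25.94 − 13.3) / 7.9 = 1.6 km
LCL altitude = 300 m + 1600 m = 1900 m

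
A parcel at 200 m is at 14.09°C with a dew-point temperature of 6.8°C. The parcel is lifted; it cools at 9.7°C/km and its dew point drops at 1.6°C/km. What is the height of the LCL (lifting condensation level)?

T and T_d converge at 9.7 − 1.6 = 8.1°C per km
Height above start = (14.09 − 6.8) / 8.1 = 0.9 km
LCL altitude = 200 m + 900 m = 1100 m

1100 m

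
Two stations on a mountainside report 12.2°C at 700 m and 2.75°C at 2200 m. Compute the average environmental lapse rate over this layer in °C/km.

6.3°C/km

Γ = −ΔT/Δz = (12.2 − 2.75) / (2200 − 700) m
  = 9.45°C / 1.5 km = 6.3°C/km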